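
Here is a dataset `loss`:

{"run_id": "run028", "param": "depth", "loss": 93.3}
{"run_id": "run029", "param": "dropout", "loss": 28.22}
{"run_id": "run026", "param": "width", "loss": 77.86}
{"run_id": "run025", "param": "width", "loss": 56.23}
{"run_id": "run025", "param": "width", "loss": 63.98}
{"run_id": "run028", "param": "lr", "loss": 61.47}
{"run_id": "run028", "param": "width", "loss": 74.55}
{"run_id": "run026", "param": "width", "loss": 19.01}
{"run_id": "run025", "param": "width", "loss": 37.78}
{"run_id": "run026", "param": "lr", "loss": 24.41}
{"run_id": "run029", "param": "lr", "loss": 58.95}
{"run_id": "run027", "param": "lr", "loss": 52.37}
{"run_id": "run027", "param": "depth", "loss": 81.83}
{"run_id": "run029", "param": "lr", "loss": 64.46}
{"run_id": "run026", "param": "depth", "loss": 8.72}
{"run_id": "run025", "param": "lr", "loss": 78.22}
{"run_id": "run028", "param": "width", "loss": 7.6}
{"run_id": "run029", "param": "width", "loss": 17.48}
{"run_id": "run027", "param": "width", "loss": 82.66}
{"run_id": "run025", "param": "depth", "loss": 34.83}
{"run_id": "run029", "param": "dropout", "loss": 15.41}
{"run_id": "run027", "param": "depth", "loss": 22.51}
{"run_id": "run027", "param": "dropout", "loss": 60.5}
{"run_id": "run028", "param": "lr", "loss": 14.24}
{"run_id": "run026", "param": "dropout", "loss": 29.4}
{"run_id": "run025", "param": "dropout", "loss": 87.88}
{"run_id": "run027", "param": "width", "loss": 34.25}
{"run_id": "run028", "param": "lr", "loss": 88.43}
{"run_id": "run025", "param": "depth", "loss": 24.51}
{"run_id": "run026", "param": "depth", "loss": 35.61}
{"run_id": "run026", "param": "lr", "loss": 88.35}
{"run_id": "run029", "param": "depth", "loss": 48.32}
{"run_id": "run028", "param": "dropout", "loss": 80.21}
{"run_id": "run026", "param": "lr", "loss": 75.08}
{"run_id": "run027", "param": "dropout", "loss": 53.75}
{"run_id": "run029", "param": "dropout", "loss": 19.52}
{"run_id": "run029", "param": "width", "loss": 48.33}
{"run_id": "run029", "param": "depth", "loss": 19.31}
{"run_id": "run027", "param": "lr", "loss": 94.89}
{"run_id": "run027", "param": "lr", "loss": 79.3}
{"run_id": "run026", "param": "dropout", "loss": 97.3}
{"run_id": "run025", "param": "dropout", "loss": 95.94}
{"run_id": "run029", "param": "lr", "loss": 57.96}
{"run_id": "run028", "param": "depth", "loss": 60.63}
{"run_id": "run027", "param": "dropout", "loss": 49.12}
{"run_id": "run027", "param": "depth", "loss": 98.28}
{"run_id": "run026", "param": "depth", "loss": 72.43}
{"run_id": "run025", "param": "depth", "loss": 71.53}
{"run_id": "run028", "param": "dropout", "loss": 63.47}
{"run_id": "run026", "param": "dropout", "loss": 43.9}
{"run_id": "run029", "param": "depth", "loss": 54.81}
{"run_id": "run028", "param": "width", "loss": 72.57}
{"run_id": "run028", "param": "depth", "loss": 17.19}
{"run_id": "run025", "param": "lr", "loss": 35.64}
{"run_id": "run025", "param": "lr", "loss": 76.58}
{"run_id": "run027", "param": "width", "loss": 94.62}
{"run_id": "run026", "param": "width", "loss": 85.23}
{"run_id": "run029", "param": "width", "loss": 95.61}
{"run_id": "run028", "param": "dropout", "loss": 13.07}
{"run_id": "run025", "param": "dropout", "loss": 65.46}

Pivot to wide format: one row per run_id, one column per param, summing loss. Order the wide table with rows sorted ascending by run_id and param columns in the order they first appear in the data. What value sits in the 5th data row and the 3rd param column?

161.42

With rows sorted ascending by run_id, row 5 is run_id=run029. param columns in first-appearance order: depth, dropout, width, lr; column 3 is width.
Long rows with run_id=run029, param=width: 17.48 + 48.33 + 95.61 = 161.42.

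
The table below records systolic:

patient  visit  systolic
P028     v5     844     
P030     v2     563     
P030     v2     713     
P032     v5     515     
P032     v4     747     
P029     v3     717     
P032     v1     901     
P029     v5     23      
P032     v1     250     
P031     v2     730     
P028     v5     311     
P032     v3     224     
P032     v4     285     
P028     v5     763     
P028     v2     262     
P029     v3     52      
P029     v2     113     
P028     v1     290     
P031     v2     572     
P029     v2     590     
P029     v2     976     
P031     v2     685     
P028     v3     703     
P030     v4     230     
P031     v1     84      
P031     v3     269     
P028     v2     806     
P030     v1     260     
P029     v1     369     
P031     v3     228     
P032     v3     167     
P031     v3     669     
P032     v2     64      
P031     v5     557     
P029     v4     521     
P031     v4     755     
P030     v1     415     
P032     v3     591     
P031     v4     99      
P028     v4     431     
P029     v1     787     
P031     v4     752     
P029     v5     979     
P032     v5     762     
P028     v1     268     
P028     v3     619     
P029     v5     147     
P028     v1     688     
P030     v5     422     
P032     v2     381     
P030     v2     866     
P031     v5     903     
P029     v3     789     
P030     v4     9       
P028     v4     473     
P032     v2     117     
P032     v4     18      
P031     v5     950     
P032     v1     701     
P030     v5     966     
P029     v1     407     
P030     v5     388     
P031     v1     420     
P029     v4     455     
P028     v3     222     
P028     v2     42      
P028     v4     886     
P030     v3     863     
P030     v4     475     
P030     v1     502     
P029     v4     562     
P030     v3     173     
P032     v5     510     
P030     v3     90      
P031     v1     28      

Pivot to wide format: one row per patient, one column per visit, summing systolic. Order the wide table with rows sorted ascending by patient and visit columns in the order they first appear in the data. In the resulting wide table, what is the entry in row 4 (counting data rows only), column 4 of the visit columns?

With rows sorted ascending by patient, row 4 is patient=P031. visit columns in first-appearance order: v5, v2, v4, v3, v1; column 4 is v3.
Long rows with patient=P031, visit=v3: 269 + 228 + 669 = 1166.

1166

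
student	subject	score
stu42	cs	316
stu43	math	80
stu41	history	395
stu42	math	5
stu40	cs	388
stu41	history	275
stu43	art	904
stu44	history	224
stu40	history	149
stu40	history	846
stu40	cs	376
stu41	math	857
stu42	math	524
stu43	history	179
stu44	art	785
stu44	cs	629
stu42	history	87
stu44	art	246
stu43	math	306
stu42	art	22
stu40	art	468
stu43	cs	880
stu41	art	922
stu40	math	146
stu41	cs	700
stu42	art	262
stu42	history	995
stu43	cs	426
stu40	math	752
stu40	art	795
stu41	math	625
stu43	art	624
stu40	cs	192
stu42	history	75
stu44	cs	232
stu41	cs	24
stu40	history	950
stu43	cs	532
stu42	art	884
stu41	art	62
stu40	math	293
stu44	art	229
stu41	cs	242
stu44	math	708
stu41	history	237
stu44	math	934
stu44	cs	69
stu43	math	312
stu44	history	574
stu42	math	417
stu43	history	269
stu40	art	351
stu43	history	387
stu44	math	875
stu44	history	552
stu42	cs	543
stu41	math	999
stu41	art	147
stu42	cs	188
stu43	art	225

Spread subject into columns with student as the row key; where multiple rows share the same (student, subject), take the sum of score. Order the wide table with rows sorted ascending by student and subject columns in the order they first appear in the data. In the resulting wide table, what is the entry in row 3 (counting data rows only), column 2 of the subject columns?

With rows sorted ascending by student, row 3 is student=stu42. subject columns in first-appearance order: cs, math, history, art; column 2 is math.
Long rows with student=stu42, subject=math: 5 + 524 + 417 = 946.

946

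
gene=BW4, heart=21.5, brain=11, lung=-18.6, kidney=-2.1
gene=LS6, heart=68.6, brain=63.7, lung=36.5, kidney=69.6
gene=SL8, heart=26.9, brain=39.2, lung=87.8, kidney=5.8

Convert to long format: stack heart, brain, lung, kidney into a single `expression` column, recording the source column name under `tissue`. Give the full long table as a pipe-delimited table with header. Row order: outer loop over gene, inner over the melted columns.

Each (gene, column) pair becomes one row: 3 × 4 = 12 rows.
For example, (BW4, heart) → expression=21.5.

| gene | tissue | expression |
| BW4 | heart | 21.5 |
| BW4 | brain | 11 |
| BW4 | lung | -18.6 |
| BW4 | kidney | -2.1 |
| LS6 | heart | 68.6 |
| LS6 | brain | 63.7 |
| LS6 | lung | 36.5 |
| LS6 | kidney | 69.6 |
| SL8 | heart | 26.9 |
| SL8 | brain | 39.2 |
| SL8 | lung | 87.8 |
| SL8 | kidney | 5.8 |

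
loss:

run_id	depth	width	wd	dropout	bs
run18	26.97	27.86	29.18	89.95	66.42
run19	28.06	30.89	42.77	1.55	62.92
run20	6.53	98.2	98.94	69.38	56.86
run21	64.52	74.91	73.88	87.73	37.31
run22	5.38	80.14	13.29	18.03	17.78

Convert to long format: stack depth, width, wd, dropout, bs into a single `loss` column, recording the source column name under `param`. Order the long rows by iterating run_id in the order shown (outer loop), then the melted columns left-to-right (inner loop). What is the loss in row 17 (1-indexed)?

74.91

25 rows total (5 × 5). Row 17: index ⌊(17-1)/5⌋ = 3 into run_id → run21; (17-1) mod 5 = 1 into the melted columns → width.
So row 17 is (run21, width, 74.91); loss = 74.91.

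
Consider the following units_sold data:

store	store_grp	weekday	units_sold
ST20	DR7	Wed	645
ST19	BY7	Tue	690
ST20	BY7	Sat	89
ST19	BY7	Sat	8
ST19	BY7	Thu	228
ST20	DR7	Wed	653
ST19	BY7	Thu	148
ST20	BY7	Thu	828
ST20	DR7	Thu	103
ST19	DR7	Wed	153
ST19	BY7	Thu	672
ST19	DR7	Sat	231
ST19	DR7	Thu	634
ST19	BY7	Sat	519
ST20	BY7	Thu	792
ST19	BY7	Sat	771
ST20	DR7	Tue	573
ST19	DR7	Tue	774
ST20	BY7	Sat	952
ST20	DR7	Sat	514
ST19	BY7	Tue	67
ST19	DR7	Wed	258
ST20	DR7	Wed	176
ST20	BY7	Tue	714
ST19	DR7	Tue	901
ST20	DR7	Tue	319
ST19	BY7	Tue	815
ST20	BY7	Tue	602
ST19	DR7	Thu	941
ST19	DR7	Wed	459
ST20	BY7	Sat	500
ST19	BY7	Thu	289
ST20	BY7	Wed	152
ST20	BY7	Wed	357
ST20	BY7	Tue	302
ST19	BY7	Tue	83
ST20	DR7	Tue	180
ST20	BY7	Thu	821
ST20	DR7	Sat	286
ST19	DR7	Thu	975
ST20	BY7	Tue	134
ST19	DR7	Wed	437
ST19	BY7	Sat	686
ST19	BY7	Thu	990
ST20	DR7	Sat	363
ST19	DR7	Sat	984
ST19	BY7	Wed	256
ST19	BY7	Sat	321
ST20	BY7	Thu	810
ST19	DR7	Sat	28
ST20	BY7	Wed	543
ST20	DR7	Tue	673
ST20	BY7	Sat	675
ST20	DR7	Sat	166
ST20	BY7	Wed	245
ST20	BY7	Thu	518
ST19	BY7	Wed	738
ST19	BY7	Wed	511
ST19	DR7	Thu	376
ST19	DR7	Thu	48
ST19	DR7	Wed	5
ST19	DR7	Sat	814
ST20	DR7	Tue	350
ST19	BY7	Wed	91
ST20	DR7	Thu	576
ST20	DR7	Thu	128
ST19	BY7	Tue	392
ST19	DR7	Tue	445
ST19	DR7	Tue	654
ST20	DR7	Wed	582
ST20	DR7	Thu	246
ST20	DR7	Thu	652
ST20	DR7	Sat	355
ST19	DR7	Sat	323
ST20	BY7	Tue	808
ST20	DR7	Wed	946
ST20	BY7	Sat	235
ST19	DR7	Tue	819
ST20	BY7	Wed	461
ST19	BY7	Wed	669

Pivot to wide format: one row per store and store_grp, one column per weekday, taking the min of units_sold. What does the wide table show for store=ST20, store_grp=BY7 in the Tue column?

Rows with store=ST20, store_grp=BY7 and weekday=Tue: units_sold values are 714, 602, 302, 134, 808.
min(714, 602, 302, 134, 808) = 134.

134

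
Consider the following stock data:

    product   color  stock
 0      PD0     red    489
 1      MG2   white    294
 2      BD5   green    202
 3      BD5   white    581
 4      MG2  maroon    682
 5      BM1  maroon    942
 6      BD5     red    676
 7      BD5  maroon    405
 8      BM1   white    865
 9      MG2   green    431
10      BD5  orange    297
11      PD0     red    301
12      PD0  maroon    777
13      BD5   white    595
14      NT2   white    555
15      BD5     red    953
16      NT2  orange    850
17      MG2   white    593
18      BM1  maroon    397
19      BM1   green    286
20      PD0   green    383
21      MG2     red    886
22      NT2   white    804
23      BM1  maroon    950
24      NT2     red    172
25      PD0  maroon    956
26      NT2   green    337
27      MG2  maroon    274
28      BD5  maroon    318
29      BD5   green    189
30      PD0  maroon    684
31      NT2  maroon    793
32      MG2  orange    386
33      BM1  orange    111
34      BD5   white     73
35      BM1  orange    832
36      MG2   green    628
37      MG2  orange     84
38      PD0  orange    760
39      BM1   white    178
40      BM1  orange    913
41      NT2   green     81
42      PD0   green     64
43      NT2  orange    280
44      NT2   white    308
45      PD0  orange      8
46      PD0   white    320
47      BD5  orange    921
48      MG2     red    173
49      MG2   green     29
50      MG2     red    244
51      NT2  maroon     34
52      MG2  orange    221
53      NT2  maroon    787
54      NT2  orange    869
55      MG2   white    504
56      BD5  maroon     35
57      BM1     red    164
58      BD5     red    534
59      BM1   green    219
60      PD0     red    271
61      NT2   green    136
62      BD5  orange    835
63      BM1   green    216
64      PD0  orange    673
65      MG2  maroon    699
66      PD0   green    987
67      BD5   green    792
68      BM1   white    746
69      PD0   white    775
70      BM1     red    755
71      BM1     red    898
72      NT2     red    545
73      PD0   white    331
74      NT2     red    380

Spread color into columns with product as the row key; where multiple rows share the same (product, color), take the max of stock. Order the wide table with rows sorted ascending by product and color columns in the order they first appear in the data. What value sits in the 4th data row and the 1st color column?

With rows sorted ascending by product, row 4 is product=NT2. color columns in first-appearance order: red, white, green, maroon, orange; column 1 is red.
Long rows with product=NT2, color=red: max(172, 545, 380) = 545.

545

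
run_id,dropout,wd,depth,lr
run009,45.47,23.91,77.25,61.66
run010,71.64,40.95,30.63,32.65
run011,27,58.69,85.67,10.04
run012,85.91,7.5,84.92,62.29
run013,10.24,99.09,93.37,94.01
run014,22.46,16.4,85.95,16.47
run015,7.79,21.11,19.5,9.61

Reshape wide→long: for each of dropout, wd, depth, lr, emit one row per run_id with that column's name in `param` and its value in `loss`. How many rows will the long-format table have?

28

7 run_id values × 4 melted columns = 28 rows.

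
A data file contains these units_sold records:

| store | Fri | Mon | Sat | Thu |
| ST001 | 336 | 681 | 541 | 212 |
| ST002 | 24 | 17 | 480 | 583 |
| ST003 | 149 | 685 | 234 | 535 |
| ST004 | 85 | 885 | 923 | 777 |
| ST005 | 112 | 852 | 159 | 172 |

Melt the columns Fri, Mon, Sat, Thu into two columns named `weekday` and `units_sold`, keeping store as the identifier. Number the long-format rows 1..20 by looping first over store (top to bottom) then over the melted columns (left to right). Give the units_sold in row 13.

20 rows total (5 × 4). Row 13: index ⌊(13-1)/4⌋ = 3 into store → ST004; (13-1) mod 4 = 0 into the melted columns → Fri.
So row 13 is (ST004, Fri, 85); units_sold = 85.

85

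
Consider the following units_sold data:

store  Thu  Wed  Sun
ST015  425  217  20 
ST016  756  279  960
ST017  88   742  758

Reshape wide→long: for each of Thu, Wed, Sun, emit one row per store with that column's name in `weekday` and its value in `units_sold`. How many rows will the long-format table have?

9

3 store values × 3 melted columns = 9 rows.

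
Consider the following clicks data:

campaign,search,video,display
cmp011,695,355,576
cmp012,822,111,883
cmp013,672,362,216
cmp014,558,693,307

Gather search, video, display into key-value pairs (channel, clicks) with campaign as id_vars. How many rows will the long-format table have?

12

4 campaign values × 3 melted columns = 12 rows.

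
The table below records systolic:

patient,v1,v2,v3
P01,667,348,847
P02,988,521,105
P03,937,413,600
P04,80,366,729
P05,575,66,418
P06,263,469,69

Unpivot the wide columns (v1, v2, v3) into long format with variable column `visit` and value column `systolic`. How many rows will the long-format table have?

18

6 patient values × 3 melted columns = 18 rows.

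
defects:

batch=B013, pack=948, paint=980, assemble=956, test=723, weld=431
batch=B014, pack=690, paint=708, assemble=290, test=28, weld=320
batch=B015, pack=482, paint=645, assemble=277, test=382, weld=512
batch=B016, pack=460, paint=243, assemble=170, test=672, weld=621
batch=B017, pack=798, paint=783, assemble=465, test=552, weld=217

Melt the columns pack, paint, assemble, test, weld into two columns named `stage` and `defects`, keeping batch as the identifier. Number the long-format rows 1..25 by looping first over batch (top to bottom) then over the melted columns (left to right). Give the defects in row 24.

552

25 rows total (5 × 5). Row 24: index ⌊(24-1)/5⌋ = 4 into batch → B017; (24-1) mod 5 = 3 into the melted columns → test.
So row 24 is (B017, test, 552); defects = 552.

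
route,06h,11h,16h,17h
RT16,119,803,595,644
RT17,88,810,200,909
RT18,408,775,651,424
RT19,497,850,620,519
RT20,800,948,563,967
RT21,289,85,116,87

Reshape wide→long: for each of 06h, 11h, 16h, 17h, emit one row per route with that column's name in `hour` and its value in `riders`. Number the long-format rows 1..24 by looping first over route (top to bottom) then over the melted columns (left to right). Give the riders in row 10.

775

24 rows total (6 × 4). Row 10: index ⌊(10-1)/4⌋ = 2 into route → RT18; (10-1) mod 4 = 1 into the melted columns → 11h.
So row 10 is (RT18, 11h, 775); riders = 775.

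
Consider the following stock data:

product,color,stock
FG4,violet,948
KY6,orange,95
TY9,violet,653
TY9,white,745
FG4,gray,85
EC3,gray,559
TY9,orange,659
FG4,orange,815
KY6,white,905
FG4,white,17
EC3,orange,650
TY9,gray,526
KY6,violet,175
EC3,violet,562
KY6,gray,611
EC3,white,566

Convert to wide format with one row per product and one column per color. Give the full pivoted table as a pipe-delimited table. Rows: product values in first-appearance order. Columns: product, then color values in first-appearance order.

Columns: product plus the 4 distinct color values (violet, orange, white, gray).
For example, row FG4 column violet takes stock=948 from the long row (FG4, violet).

| product | violet | orange | white | gray |
| FG4 | 948 | 815 | 17 | 85 |
| KY6 | 175 | 95 | 905 | 611 |
| TY9 | 653 | 659 | 745 | 526 |
| EC3 | 562 | 650 | 566 | 559 |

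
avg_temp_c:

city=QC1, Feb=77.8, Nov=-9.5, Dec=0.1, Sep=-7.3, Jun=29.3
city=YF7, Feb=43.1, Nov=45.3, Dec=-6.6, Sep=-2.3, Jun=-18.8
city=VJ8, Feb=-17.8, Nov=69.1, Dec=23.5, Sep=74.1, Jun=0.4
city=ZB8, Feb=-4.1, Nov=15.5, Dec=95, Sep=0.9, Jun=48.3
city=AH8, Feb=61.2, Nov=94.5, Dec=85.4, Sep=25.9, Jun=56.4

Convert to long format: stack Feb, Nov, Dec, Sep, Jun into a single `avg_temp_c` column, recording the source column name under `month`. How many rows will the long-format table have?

5 city values × 5 melted columns = 25 rows.

25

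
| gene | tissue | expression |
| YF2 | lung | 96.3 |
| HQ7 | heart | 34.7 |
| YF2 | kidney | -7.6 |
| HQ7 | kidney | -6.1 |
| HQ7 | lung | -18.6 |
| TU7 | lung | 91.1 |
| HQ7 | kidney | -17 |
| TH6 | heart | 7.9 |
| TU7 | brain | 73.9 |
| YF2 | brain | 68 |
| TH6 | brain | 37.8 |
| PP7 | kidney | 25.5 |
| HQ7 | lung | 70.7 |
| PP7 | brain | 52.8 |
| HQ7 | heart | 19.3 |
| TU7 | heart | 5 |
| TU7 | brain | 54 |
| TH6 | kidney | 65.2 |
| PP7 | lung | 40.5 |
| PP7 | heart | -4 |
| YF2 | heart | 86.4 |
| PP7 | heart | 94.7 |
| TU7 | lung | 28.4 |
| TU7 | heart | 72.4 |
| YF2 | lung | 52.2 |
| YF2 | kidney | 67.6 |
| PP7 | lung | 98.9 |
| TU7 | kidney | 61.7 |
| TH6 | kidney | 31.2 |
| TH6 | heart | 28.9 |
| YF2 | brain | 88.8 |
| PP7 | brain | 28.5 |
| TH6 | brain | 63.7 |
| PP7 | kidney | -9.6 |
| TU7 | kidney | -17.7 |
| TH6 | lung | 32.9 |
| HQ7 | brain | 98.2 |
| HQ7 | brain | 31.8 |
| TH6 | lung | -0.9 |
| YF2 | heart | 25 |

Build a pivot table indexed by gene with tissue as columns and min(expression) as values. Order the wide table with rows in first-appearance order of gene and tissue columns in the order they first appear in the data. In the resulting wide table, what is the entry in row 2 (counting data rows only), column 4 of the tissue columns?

31.8

With rows in first-appearance order of gene, row 2 is gene=HQ7. tissue columns in first-appearance order: lung, heart, kidney, brain; column 4 is brain.
Long rows with gene=HQ7, tissue=brain: min(98.2, 31.8) = 31.8.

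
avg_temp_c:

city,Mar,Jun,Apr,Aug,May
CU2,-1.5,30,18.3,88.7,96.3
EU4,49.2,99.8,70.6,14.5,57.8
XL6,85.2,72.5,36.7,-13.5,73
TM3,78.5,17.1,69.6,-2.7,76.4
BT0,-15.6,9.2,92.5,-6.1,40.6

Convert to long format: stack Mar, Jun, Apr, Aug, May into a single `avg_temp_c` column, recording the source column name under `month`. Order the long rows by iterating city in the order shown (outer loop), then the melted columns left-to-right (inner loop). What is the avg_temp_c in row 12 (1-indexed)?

72.5

25 rows total (5 × 5). Row 12: index ⌊(12-1)/5⌋ = 2 into city → XL6; (12-1) mod 5 = 1 into the melted columns → Jun.
So row 12 is (XL6, Jun, 72.5); avg_temp_c = 72.5.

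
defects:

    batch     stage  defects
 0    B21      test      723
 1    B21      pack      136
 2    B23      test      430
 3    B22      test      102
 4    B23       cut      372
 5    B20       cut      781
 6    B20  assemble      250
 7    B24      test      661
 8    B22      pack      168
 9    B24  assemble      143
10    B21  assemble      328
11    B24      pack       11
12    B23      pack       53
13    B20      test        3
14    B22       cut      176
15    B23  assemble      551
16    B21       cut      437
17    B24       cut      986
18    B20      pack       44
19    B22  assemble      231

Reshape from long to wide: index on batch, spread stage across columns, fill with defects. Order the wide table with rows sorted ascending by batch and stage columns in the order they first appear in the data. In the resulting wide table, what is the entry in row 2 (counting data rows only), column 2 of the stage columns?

136

With rows sorted ascending by batch, row 2 is batch=B21. stage columns in first-appearance order: test, pack, cut, assemble; column 2 is pack.
Long rows with batch=B21, stage=pack: defects = 136.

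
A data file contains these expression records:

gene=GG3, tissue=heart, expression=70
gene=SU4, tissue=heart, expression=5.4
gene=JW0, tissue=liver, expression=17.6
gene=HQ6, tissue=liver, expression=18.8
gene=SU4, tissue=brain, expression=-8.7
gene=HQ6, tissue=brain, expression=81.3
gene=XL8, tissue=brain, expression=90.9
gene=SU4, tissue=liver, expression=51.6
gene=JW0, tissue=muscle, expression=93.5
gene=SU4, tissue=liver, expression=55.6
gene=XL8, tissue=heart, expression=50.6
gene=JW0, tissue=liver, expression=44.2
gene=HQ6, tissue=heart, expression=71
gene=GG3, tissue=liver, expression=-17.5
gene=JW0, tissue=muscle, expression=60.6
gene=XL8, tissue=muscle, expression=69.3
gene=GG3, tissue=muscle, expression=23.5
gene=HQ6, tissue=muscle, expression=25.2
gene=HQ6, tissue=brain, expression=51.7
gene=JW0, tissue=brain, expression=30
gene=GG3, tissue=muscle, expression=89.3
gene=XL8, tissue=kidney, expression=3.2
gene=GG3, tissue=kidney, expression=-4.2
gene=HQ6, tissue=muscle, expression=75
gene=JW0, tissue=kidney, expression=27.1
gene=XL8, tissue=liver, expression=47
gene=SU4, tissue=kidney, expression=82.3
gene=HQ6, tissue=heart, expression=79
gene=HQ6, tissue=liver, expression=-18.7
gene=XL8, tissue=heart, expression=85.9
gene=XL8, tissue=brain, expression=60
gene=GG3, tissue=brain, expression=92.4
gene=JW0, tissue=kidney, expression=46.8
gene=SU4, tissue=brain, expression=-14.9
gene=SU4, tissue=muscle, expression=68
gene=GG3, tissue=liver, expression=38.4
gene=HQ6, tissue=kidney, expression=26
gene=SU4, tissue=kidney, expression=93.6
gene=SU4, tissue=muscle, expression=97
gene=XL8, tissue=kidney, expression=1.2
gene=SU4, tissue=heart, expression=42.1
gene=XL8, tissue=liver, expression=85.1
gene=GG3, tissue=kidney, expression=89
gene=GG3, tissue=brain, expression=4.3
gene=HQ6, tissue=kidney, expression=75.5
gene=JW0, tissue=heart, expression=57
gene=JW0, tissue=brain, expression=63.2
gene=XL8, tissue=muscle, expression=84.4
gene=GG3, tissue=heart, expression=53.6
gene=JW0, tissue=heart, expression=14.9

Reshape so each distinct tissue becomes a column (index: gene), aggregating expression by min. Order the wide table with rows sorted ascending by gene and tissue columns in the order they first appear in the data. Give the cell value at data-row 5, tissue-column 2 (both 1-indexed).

With rows sorted ascending by gene, row 5 is gene=XL8. tissue columns in first-appearance order: heart, liver, brain, muscle, kidney; column 2 is liver.
Long rows with gene=XL8, tissue=liver: min(47, 85.1) = 47.

47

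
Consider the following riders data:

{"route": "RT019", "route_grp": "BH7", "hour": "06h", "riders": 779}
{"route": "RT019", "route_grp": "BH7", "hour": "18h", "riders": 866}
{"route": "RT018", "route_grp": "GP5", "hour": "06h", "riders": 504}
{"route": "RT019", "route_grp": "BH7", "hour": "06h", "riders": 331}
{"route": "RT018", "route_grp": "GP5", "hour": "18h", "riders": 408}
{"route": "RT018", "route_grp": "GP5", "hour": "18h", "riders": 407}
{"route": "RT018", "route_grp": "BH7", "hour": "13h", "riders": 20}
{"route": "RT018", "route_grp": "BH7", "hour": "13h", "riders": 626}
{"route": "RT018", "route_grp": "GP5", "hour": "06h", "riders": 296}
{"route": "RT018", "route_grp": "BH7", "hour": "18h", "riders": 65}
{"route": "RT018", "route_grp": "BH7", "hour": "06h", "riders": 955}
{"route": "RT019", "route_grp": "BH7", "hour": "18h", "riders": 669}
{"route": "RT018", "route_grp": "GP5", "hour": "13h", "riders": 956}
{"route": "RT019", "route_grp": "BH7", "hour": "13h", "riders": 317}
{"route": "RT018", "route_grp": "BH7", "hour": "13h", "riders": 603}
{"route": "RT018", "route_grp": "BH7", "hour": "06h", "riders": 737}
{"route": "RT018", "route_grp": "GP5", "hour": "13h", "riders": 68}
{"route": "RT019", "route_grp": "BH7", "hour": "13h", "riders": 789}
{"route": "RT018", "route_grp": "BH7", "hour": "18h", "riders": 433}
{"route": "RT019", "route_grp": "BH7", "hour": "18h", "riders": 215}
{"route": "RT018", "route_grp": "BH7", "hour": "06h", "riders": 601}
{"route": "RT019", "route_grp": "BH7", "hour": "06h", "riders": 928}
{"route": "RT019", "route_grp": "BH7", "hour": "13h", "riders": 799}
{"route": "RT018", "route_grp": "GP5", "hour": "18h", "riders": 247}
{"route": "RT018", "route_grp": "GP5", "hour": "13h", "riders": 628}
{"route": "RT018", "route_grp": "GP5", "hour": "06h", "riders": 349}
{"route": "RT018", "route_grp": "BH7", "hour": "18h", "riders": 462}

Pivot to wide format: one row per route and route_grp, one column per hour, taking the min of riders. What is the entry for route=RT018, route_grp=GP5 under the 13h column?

Rows with route=RT018, route_grp=GP5 and hour=13h: riders values are 956, 68, 628.
min(956, 68, 628) = 68.

68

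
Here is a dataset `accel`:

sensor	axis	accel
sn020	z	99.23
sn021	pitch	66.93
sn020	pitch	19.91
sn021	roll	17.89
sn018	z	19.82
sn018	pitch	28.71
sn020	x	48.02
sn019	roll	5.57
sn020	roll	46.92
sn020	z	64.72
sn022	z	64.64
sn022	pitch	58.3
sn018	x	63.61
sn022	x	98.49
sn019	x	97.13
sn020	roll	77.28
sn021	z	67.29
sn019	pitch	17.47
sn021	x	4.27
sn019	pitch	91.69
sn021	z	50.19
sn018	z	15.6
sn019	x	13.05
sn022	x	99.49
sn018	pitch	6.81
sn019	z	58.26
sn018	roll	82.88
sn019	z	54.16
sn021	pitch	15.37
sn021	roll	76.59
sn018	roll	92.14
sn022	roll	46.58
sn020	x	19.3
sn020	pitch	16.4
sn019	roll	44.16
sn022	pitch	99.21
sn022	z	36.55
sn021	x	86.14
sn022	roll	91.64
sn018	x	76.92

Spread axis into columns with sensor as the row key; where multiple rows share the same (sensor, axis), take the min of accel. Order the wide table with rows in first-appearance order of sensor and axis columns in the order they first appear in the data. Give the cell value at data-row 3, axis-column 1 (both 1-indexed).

15.6

With rows in first-appearance order of sensor, row 3 is sensor=sn018. axis columns in first-appearance order: z, pitch, roll, x; column 1 is z.
Long rows with sensor=sn018, axis=z: min(19.82, 15.6) = 15.6.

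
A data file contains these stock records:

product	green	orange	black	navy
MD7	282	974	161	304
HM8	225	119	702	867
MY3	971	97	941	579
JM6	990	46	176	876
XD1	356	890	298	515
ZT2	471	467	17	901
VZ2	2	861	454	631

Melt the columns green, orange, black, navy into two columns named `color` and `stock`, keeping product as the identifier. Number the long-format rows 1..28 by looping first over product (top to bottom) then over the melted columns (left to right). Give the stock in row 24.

28 rows total (7 × 4). Row 24: index ⌊(24-1)/4⌋ = 5 into product → ZT2; (24-1) mod 4 = 3 into the melted columns → navy.
So row 24 is (ZT2, navy, 901); stock = 901.

901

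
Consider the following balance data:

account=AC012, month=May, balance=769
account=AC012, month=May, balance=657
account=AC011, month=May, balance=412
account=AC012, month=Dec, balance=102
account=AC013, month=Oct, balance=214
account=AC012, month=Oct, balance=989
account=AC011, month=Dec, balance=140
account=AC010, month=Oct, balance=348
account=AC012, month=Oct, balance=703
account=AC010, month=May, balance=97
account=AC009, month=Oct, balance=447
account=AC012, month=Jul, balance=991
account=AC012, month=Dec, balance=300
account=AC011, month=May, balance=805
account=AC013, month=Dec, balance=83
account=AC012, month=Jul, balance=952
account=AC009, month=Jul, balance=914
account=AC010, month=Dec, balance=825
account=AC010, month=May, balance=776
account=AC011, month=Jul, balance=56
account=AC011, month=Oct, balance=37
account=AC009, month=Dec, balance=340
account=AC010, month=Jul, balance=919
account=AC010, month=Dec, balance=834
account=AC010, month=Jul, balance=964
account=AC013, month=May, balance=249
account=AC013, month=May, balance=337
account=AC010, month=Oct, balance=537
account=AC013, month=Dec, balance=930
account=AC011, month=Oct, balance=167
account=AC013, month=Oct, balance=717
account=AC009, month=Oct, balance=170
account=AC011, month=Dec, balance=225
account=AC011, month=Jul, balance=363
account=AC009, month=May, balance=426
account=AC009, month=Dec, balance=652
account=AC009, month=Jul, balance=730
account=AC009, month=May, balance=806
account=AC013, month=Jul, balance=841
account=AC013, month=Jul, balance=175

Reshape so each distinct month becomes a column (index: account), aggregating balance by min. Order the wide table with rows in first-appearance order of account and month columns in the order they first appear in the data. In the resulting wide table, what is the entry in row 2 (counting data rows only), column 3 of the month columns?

37

With rows in first-appearance order of account, row 2 is account=AC011. month columns in first-appearance order: May, Dec, Oct, Jul; column 3 is Oct.
Long rows with account=AC011, month=Oct: min(37, 167) = 37.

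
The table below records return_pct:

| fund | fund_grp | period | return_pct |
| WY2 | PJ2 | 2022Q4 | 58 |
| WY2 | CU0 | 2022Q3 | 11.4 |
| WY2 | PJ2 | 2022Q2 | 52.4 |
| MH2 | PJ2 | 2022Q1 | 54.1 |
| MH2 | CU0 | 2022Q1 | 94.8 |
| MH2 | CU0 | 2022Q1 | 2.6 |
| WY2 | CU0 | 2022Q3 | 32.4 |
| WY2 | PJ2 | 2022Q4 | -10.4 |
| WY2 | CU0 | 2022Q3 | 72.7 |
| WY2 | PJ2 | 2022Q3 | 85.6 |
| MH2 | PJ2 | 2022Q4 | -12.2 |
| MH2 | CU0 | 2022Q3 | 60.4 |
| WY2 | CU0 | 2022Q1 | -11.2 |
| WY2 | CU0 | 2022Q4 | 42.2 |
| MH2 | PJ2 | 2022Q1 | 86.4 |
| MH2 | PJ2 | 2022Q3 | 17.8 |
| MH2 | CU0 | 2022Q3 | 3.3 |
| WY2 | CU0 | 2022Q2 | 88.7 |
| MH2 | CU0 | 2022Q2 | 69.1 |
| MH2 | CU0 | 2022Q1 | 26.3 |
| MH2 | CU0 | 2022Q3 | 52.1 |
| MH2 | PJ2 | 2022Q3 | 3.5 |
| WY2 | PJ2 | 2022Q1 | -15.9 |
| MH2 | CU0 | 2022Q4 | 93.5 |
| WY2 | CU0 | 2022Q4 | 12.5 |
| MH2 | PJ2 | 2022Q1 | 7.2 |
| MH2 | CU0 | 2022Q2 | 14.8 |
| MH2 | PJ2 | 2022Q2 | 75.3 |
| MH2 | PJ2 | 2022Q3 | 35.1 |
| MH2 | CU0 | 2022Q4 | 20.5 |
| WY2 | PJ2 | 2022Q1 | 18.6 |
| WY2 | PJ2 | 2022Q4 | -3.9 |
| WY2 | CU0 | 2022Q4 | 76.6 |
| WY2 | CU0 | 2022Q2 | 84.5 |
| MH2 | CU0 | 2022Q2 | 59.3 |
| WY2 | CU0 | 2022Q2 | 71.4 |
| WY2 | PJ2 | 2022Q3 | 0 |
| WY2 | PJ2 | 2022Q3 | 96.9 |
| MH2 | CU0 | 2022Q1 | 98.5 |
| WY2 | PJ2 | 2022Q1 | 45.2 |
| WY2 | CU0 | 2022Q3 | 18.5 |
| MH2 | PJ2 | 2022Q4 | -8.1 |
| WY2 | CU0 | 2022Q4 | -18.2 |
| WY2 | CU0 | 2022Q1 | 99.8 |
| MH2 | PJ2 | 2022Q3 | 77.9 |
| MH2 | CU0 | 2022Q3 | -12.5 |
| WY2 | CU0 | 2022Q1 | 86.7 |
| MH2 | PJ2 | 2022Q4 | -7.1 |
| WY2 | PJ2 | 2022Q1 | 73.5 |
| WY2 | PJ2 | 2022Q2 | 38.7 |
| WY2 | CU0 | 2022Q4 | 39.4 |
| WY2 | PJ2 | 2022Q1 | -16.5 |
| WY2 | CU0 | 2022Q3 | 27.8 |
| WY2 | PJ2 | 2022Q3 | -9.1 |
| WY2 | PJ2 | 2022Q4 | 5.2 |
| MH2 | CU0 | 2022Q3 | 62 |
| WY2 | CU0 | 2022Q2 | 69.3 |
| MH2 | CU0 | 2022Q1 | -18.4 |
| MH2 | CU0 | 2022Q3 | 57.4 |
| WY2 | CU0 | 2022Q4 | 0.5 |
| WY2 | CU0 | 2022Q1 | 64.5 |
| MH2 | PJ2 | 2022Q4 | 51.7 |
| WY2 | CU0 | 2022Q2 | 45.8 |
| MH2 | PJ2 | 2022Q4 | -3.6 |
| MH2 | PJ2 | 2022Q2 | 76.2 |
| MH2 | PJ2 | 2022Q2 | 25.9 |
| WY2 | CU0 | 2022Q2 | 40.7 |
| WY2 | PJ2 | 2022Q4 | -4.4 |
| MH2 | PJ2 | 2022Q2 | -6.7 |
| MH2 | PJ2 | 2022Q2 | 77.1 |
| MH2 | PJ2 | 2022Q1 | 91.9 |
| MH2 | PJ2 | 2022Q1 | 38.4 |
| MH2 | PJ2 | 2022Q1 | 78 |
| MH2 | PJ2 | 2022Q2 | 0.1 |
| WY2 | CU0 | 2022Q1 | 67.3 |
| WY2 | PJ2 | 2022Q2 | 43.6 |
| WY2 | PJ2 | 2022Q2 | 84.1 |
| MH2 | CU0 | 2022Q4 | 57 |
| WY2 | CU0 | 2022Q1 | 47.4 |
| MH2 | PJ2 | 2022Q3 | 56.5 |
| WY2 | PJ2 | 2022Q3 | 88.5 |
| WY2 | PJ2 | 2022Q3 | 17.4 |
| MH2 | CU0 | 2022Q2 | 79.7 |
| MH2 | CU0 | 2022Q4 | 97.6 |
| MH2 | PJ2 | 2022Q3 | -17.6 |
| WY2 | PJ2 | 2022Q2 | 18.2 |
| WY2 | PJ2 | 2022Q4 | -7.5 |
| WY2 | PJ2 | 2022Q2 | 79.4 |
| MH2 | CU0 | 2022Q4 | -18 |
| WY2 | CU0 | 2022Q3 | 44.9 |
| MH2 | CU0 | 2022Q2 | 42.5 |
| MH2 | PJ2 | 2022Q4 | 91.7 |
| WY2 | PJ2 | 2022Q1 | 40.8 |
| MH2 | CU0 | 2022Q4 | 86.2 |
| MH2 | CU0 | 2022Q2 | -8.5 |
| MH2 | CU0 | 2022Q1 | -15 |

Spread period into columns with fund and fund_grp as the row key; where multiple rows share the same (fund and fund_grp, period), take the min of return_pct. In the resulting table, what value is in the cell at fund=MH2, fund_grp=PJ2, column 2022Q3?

Rows with fund=MH2, fund_grp=PJ2 and period=2022Q3: return_pct values are 17.8, 3.5, 35.1, 77.9, 56.5, -17.6.
min(17.8, 3.5, 35.1, 77.9, 56.5, -17.6) = -17.6.

-17.6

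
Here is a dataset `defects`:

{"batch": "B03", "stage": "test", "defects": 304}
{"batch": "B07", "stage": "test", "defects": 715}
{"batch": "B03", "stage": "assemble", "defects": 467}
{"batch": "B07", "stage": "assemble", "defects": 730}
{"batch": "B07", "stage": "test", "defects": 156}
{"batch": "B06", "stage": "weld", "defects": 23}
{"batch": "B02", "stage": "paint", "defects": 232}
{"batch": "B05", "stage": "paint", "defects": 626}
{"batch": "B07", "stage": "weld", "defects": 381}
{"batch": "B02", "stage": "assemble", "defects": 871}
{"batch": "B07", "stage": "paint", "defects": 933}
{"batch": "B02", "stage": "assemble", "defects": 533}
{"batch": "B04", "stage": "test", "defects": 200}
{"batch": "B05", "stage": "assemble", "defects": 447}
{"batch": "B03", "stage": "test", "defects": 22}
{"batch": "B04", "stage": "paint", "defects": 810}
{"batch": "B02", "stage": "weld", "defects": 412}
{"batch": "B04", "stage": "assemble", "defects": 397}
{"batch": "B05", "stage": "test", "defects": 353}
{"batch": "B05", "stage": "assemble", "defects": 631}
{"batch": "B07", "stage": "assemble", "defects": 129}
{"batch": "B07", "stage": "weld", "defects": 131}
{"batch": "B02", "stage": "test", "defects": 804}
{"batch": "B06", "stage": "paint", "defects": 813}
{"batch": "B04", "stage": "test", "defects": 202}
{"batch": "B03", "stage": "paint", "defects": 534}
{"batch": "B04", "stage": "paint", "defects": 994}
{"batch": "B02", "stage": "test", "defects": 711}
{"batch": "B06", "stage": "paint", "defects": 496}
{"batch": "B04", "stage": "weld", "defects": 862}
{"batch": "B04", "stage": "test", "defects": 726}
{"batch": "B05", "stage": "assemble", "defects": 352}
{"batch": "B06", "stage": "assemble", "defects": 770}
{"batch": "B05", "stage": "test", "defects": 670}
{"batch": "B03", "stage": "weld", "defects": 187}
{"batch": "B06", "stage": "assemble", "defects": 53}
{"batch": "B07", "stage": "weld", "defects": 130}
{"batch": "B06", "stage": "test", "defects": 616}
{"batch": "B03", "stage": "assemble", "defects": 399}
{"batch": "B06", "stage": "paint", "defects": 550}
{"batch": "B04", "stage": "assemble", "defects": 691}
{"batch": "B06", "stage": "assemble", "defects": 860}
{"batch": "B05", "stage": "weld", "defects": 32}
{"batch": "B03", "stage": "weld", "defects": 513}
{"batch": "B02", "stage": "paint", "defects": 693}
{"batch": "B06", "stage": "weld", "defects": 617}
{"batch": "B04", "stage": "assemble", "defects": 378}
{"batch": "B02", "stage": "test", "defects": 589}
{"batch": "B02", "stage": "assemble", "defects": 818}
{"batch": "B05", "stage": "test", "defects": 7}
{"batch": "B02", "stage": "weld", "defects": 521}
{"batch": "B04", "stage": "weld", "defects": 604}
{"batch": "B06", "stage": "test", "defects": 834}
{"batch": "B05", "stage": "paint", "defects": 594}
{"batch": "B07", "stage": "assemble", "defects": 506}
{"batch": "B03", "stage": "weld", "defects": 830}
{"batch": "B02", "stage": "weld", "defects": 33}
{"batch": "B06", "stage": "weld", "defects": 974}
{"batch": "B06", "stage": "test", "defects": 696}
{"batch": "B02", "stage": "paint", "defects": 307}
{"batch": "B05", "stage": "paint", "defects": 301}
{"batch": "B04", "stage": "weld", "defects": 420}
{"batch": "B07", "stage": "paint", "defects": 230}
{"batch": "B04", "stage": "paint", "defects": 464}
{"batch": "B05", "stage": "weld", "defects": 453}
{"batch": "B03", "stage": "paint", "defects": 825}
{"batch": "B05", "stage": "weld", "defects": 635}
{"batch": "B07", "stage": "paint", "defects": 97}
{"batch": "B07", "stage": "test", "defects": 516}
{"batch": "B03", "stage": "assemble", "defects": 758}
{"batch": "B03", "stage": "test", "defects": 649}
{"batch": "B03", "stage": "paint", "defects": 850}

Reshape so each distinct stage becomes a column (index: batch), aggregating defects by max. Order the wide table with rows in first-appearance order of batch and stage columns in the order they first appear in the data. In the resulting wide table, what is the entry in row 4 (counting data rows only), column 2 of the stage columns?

871

With rows in first-appearance order of batch, row 4 is batch=B02. stage columns in first-appearance order: test, assemble, weld, paint; column 2 is assemble.
Long rows with batch=B02, stage=assemble: max(871, 533, 818) = 871.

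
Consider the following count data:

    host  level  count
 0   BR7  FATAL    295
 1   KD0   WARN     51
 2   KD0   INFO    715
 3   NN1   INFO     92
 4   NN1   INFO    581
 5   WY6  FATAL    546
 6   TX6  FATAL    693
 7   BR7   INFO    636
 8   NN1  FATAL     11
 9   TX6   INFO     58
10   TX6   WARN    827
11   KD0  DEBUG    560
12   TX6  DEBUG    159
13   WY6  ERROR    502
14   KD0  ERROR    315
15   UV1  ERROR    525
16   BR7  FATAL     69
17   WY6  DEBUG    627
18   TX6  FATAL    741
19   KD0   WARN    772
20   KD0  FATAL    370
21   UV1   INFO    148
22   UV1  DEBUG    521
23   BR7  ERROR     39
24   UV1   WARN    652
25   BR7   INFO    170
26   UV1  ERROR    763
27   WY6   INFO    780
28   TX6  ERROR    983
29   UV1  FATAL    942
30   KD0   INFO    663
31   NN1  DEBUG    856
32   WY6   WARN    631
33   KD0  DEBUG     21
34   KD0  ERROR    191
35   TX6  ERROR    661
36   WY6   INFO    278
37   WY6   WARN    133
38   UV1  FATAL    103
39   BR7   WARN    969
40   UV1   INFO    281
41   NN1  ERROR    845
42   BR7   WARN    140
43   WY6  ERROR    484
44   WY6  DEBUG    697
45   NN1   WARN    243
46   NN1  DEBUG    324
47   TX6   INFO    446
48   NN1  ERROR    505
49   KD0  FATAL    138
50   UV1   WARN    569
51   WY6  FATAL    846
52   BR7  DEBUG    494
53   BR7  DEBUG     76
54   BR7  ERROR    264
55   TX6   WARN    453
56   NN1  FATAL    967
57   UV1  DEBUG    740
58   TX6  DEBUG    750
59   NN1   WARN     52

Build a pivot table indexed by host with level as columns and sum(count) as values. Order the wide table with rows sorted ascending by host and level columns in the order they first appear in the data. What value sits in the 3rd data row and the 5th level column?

1350

With rows sorted ascending by host, row 3 is host=NN1. level columns in first-appearance order: FATAL, WARN, INFO, DEBUG, ERROR; column 5 is ERROR.
Long rows with host=NN1, level=ERROR: 845 + 505 = 1350.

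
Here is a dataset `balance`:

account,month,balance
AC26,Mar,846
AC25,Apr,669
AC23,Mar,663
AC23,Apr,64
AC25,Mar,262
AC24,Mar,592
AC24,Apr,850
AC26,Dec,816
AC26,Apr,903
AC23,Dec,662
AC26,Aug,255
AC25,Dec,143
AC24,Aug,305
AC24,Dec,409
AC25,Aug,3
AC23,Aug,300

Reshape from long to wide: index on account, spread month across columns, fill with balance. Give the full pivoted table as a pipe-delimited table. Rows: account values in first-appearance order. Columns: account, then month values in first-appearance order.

Columns: account plus the 4 distinct month values (Mar, Apr, Dec, Aug).
For example, row AC26 column Mar takes balance=846 from the long row (AC26, Mar).

| account | Mar | Apr | Dec | Aug |
| AC26 | 846 | 903 | 816 | 255 |
| AC25 | 262 | 669 | 143 | 3 |
| AC23 | 663 | 64 | 662 | 300 |
| AC24 | 592 | 850 | 409 | 305 |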